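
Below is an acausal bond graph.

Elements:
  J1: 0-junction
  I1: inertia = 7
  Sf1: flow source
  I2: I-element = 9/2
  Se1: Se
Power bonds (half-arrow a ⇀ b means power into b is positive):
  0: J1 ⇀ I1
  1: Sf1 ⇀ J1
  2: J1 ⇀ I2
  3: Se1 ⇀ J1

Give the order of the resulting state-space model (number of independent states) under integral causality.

2  (I1, I2 all integral)

#1 |Sf1  (Sf1 fixes flow; stroke at Sf1)
#3 |J1  (Se1 fixes effort; stroke away)
#0 |I1  (J1 effort already set via bond 3)
#2 |I2  (J1 effort already set via bond 3)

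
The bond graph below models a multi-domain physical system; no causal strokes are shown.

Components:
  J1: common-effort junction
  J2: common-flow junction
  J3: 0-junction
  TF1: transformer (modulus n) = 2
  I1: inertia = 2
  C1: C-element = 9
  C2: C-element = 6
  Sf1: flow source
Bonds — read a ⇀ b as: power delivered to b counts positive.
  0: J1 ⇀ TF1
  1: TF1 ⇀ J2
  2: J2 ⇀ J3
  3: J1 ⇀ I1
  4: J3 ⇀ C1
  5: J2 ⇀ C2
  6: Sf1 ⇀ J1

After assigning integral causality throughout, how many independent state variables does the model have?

bond 6 →Sf1  (Sf1: flow source, stroke at near end)
bond 3 →I1  (I1: I, integral causality)
bond 0 →J1  (only one effort-in slot at J1)
bond 1 →TF1  (TF1: transformer flips bond 0)
bond 2 →J2  (common-f at J2 fixed by 1)
bond 5 →J2  (common-f at J2 fixed by 1)
bond 4 →J3  (only one effort-in slot at J3)

3  (C1, C2, I1 all integral)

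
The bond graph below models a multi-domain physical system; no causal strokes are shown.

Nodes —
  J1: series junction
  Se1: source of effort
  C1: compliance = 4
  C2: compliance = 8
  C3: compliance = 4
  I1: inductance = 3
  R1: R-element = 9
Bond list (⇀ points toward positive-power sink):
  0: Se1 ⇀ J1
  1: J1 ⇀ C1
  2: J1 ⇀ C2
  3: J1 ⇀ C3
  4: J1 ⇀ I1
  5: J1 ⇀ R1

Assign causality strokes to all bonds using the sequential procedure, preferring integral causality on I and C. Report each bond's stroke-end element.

b0 →J1  (Se1 fixes effort; stroke away)
b1 →J1  (prefer integral on C1)
b2 →J1  (C2: C, integral causality)
b3 →J1  (prefer integral on C3)
b4 →I1  (I1: I, integral causality)
b5 →J1  (1-jn J1 has f-setter on 4)

bond 0 stroke at J1
bond 1 stroke at J1
bond 2 stroke at J1
bond 3 stroke at J1
bond 4 stroke at I1
bond 5 stroke at J1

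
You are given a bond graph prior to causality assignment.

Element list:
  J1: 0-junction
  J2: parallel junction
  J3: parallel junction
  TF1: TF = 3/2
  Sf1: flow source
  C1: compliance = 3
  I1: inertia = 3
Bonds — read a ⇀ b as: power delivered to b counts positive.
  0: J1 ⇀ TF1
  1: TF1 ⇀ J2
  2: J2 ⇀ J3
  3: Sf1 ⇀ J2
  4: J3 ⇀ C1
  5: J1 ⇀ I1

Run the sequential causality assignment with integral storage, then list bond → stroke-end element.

β3 stroke at Sf1  (Sf1: flow source, stroke at near end)
β4 stroke at J3  (C1: C, integral causality)
β2 stroke at J2  (0-jn J3 has e-setter on 4)
β1 stroke at TF1  (J2 effort already set via bond 2)
β0 stroke at J1  (TF1 one-in-one-out from 1)
β5 stroke at I1  (common-e at J1 fixed by 0)

bond 0 |J1
bond 1 |TF1
bond 2 |J2
bond 3 |Sf1
bond 4 |J3
bond 5 |I1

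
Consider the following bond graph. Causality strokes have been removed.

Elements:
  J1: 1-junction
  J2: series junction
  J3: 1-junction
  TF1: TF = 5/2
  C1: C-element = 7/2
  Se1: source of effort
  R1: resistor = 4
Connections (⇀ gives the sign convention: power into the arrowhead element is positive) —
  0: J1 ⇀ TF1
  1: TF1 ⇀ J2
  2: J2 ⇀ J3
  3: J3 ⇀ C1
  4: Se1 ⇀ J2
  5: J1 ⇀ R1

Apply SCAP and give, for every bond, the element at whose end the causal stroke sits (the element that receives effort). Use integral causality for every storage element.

bond 4 |J2  (Se1: effort source, stroke at far end)
bond 3 |J3  (C1 outputs effort q/C1)
bond 2 |J2  (only one flow-in slot at J3)
bond 1 |TF1  (J2: last free bond brings flow in)
bond 0 |J1  (TF TF1: opposite of bond 1)
bond 5 |R1  (J1 needs exactly one f-in)

β0 →J1
β1 →TF1
β2 →J2
β3 →J3
β4 →J2
β5 →R1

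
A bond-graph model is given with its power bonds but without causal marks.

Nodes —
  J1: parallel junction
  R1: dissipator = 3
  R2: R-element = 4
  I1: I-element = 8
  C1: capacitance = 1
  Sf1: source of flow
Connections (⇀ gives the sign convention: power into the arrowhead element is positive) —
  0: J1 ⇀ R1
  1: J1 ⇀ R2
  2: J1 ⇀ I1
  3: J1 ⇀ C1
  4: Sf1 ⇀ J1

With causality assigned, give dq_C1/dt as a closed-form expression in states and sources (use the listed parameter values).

dq_C1/dt = F_Sf1 - p_I1/8 - 7*q_C1/12

#4 stroke→Sf1  (Sf1: flow source, stroke at near end)
#2 stroke→I1  (prefer integral on I1)
#3 stroke→J1  (prefer integral on C1)
#0 stroke→R1  (0-jn J1 has e-setter on 3)
#1 stroke→R2  (0-jn J1 has e-setter on 3)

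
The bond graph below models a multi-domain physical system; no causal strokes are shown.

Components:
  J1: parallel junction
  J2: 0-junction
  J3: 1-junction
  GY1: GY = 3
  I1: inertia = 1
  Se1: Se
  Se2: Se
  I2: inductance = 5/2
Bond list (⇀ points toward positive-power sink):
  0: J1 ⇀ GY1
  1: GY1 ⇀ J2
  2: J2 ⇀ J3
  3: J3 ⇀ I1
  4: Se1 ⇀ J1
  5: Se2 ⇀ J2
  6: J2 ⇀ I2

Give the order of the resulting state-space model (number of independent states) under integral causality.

2  (I1, I2 all integral)

bond 4 |J1  (Se1: effort source, stroke at far end)
bond 5 |J2  (Se2 (Se) sets effort on bond)
bond 0 |GY1  (common-e at J1 fixed by 4)
bond 1 |GY1  (common-e at J2 fixed by 5)
bond 2 |J3  (common-e at J2 fixed by 5)
bond 6 |I2  (J2: bond 5 brought effort, rest push out)
bond 3 |I1  (only one flow-in slot at J3)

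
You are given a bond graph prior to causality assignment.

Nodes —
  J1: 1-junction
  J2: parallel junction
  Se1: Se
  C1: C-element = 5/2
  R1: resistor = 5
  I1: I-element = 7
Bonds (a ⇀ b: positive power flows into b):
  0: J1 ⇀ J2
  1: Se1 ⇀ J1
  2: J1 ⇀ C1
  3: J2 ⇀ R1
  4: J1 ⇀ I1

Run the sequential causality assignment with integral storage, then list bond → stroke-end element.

#0 stroke at J1
#1 stroke at J1
#2 stroke at J1
#3 stroke at J2
#4 stroke at I1

b1 |J1  (Se1 fixes effort; stroke away)
b2 |J1  (C1 outputs effort q/C1)
b4 |I1  (prefer integral on I1)
b0 |J1  (1-jn J1 has f-setter on 4)
b3 |J2  (J2: last free bond brings effort in)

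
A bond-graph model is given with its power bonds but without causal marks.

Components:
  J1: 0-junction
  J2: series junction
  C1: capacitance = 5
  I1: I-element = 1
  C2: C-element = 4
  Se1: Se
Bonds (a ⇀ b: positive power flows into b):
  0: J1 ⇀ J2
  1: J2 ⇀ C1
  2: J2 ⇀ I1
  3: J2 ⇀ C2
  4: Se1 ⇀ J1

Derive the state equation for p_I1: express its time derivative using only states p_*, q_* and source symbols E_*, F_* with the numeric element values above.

dp_I1/dt = E_Se1 - q_C1/5 - q_C2/4

#4 →J1  (Se1 (Se) sets effort on bond)
#0 →J2  (common-e at J1 fixed by 4)
#1 →J2  (C1 outputs effort q/C1)
#2 →I1  (prefer integral on I1)
#3 →J2  (J2: bond 2 brought flow, rest push out)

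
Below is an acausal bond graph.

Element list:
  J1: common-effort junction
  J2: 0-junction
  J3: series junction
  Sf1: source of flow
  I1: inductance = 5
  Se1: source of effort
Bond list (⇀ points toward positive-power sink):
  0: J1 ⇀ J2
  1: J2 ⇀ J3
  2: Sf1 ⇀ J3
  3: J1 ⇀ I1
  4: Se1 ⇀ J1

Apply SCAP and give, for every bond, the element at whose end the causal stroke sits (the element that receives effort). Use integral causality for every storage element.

b0 →J2
b1 →J3
b2 →Sf1
b3 →I1
b4 →J1

bond 2 →Sf1  (Sf1 (Sf) sets flow on bond)
bond 4 →J1  (Se1: effort source, stroke at far end)
bond 0 →J2  (J1: bond 4 brought effort, rest push out)
bond 3 →I1  (J1 effort already set via bond 4)
bond 1 →J3  (0-jn J2 has e-setter on 0)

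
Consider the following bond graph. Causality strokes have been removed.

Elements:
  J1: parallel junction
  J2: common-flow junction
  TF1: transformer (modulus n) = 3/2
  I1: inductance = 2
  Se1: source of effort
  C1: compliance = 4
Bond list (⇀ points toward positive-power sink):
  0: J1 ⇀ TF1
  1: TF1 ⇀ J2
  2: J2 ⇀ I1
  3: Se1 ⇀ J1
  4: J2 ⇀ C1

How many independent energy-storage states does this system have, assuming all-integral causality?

b3 stroke→J1  (source Se1 imposes e)
b0 stroke→TF1  (J1: bond 3 brought effort, rest push out)
b1 stroke→J2  (TF TF1: opposite of bond 0)
b2 stroke→I1  (I1 outputs flow p/I1)
b4 stroke→J2  (J2 flow already set via bond 2)

2  (C1, I1 all integral)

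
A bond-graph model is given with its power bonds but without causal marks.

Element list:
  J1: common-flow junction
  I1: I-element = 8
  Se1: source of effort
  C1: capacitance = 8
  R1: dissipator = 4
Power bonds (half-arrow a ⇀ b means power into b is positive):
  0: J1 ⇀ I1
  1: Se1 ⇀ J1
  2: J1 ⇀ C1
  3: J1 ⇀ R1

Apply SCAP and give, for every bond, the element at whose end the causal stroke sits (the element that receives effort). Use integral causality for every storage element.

bond 1 |J1  (Se1 (Se) sets effort on bond)
bond 0 |I1  (I1: I, integral causality)
bond 2 |J1  (J1: bond 0 brought flow, rest push out)
bond 3 |J1  (J1 flow already set via bond 0)

b0 →I1
b1 →J1
b2 →J1
b3 →J1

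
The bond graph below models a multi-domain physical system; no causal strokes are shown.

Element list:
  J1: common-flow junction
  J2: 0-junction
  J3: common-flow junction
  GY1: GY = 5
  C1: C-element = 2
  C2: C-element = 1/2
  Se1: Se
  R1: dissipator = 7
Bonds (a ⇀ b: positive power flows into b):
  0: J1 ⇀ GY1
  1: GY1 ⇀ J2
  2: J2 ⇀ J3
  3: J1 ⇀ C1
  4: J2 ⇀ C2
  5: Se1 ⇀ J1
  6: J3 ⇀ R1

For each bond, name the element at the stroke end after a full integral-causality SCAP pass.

bond 0 stroke→GY1
bond 1 stroke→GY1
bond 2 stroke→J3
bond 3 stroke→J1
bond 4 stroke→J2
bond 5 stroke→J1
bond 6 stroke→R1

bond 5 →J1  (source Se1 imposes e)
bond 3 →J1  (C1: C, integral causality)
bond 0 →GY1  (J1: last free bond brings flow in)
bond 1 →GY1  (GY1: gyrator matches bond 0)
bond 4 →J2  (C2 outputs effort q/C2)
bond 2 →J3  (J2 effort already set via bond 4)
bond 6 →R1  (J3: last free bond brings flow in)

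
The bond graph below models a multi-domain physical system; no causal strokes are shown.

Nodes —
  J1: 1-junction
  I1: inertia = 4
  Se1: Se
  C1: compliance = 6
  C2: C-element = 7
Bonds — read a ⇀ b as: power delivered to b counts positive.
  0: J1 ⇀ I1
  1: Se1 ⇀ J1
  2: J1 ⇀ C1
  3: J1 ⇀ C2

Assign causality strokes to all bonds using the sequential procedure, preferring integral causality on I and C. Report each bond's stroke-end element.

b1 →J1  (Se1 (Se) sets effort on bond)
b0 →I1  (I1 outputs flow p/I1)
b2 →J1  (1-jn J1 has f-setter on 0)
b3 →J1  (J1 flow already set via bond 0)

#0 |I1
#1 |J1
#2 |J1
#3 |J1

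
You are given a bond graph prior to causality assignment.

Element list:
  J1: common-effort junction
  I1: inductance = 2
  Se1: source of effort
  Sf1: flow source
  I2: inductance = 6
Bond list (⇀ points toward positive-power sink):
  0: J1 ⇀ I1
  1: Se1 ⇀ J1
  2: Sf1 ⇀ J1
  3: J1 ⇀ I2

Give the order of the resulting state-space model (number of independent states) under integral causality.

2  (I1, I2 all integral)

#1 stroke at J1  (source Se1 imposes e)
#2 stroke at Sf1  (Sf1: flow source, stroke at near end)
#0 stroke at I1  (common-e at J1 fixed by 1)
#3 stroke at I2  (J1 effort already set via bond 1)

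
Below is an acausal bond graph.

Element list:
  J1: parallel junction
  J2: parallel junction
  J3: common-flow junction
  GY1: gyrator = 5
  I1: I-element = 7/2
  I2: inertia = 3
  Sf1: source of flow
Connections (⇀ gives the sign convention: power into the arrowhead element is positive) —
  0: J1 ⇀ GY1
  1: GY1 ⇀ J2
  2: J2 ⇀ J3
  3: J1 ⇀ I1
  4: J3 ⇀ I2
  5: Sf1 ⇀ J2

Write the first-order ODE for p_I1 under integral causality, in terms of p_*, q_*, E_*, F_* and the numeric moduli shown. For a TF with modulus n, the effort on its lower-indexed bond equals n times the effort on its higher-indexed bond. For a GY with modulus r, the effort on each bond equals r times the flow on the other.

dp_I1/dt = -5*F_Sf1 + 5*p_I2/3

bond 5 →Sf1  (source Sf1 imposes f)
bond 3 →I1  (prefer integral on I1)
bond 0 →J1  (J1 needs exactly one e-in)
bond 1 →J2  (through GY1, causality inverts; strokes same side of GY1)
bond 2 →J3  (0-jn J2 has e-setter on 1)
bond 4 →I2  (J3: last free bond brings flow in)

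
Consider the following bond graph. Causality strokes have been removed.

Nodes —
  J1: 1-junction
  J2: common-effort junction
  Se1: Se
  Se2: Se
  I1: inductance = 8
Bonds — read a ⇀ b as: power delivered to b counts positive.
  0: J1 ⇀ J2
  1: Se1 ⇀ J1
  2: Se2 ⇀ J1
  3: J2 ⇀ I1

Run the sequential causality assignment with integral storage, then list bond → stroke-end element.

#0 →J2
#1 →J1
#2 →J1
#3 →I1

#1 stroke→J1  (Se1 fixes effort; stroke away)
#2 stroke→J1  (Se2: effort source, stroke at far end)
#0 stroke→J2  (J1: last free bond brings flow in)
#3 stroke→I1  (0-jn J2 has e-setter on 0)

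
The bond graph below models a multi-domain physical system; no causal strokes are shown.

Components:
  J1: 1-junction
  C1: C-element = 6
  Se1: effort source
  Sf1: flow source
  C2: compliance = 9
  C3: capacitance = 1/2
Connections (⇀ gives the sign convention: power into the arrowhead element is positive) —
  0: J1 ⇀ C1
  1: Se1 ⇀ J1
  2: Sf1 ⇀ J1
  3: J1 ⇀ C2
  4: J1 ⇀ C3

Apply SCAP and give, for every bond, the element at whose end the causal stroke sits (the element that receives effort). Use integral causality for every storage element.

bond 1 |J1  (Se1 fixes effort; stroke away)
bond 2 |Sf1  (source Sf1 imposes f)
bond 0 |J1  (J1: bond 2 brought flow, rest push out)
bond 3 |J1  (1-jn J1 has f-setter on 2)
bond 4 |J1  (J1 flow already set via bond 2)

#0 |J1
#1 |J1
#2 |Sf1
#3 |J1
#4 |J1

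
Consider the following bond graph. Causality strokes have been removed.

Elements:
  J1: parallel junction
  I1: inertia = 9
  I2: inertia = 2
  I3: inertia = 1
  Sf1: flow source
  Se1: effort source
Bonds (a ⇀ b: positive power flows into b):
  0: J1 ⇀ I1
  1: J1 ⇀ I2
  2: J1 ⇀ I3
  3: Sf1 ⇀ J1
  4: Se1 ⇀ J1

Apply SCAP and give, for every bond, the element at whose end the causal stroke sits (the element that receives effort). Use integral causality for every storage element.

bond 0 stroke→I1
bond 1 stroke→I2
bond 2 stroke→I3
bond 3 stroke→Sf1
bond 4 stroke→J1

β3 stroke at Sf1  (Sf1: flow source, stroke at near end)
β4 stroke at J1  (Se1 fixes effort; stroke away)
β0 stroke at I1  (J1: bond 4 brought effort, rest push out)
β1 stroke at I2  (0-jn J1 has e-setter on 4)
β2 stroke at I3  (0-jn J1 has e-setter on 4)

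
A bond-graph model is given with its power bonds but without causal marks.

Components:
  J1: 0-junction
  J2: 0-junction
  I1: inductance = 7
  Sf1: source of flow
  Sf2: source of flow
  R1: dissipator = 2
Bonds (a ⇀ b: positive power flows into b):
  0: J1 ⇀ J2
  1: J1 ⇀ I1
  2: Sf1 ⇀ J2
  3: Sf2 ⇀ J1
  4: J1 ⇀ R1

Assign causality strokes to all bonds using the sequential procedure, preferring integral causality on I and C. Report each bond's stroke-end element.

b2 →Sf1  (Sf1 fixes flow; stroke at Sf1)
b3 →Sf2  (Sf2 fixes flow; stroke at Sf2)
b0 →J2  (J2 needs exactly one e-in)
b1 →I1  (I1 integral (f out))
b4 →J1  (J1 needs exactly one e-in)

bond 0 stroke→J2
bond 1 stroke→I1
bond 2 stroke→Sf1
bond 3 stroke→Sf2
bond 4 stroke→J1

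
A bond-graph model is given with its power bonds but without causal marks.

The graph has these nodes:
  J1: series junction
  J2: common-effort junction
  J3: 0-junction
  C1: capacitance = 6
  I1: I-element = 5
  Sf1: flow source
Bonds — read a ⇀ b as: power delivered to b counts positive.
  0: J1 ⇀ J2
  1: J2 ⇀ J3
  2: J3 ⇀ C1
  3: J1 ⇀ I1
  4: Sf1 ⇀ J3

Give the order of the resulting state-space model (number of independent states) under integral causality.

2  (C1, I1 all integral)

b4 →Sf1  (Sf1 fixes flow; stroke at Sf1)
b2 →J3  (prefer integral on C1)
b1 →J2  (J3 effort already set via bond 2)
b0 →J1  (J2: bond 1 brought effort, rest push out)
b3 →I1  (only one flow-in slot at J1)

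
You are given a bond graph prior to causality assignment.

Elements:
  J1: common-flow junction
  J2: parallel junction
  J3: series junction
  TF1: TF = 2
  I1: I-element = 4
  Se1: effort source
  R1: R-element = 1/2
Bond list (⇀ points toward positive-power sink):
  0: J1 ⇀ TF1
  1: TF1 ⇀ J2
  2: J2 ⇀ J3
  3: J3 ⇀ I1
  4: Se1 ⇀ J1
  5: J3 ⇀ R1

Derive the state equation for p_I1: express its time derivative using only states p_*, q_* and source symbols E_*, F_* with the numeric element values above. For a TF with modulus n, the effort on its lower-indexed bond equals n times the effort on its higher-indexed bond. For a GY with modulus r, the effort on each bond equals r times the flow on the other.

dp_I1/dt = E_Se1/2 - p_I1/8

b4 stroke at J1  (Se1 (Se) sets effort on bond)
b0 stroke at TF1  (only one flow-in slot at J1)
b1 stroke at J2  (TF1 one-in-one-out from 0)
b2 stroke at J3  (0-jn J2 has e-setter on 1)
b3 stroke at I1  (I1 integral (f out))
b5 stroke at J3  (common-f at J3 fixed by 3)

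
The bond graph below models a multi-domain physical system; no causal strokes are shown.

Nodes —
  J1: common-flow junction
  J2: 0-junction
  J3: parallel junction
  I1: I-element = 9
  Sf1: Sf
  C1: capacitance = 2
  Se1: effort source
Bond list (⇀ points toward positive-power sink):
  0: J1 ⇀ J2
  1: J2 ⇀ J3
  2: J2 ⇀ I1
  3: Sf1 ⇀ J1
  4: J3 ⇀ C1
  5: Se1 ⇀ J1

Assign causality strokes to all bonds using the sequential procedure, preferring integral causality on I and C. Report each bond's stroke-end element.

b3 →Sf1  (Sf1 fixes flow; stroke at Sf1)
b5 →J1  (source Se1 imposes e)
b0 →J1  (common-f at J1 fixed by 3)
b2 →I1  (I1: I, integral causality)
b1 →J2  (only one effort-in slot at J2)
b4 →J3  (only one effort-in slot at J3)

β0 stroke at J1
β1 stroke at J2
β2 stroke at I1
β3 stroke at Sf1
β4 stroke at J3
β5 stroke at J1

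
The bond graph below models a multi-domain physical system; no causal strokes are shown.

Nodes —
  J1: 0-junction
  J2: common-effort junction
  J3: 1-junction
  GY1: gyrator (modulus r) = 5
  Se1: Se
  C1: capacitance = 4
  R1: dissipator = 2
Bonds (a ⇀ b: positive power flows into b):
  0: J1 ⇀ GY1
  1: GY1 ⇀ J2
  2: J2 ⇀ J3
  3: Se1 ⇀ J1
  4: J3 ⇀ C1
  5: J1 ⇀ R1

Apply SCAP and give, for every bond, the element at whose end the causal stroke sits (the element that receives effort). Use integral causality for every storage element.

bond 3 stroke→J1  (source Se1 imposes e)
bond 0 stroke→GY1  (J1: bond 3 brought effort, rest push out)
bond 5 stroke→R1  (J1: bond 3 brought effort, rest push out)
bond 1 stroke→GY1  (GY1: gyrator matches bond 0)
bond 2 stroke→J2  (J2: last free bond brings effort in)
bond 4 stroke→J3  (common-f at J3 fixed by 2)

β0 |GY1
β1 |GY1
β2 |J2
β3 |J1
β4 |J3
β5 |R1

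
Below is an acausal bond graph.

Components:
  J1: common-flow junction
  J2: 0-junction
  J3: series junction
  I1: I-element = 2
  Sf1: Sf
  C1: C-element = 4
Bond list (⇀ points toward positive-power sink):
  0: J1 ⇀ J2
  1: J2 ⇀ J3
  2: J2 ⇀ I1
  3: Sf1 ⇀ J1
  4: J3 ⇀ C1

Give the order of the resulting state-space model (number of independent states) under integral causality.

2  (C1, I1 all integral)

β3 |Sf1  (Sf1: flow source, stroke at near end)
β0 |J1  (J1 flow already set via bond 3)
β2 |I1  (I1 outputs flow p/I1)
β1 |J2  (J2 needs exactly one e-in)
β4 |J3  (1-jn J3 has f-setter on 1)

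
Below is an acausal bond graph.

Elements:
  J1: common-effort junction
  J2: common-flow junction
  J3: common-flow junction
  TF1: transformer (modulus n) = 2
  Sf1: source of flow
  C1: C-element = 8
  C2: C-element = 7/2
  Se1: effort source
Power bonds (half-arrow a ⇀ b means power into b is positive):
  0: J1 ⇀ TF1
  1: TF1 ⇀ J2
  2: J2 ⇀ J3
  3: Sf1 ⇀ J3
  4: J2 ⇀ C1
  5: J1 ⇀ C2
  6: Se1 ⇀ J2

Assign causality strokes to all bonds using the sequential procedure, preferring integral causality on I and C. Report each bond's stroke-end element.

b0 stroke→TF1
b1 stroke→J2
b2 stroke→J3
b3 stroke→Sf1
b4 stroke→J2
b5 stroke→J1
b6 stroke→J2

#3 |Sf1  (Sf1 (Sf) sets flow on bond)
#6 |J2  (Se1 (Se) sets effort on bond)
#2 |J3  (J3: bond 3 brought flow, rest push out)
#1 |J2  (J2 flow already set via bond 2)
#4 |J2  (common-f at J2 fixed by 2)
#0 |TF1  (TF1 one-in-one-out from 1)
#5 |J1  (only one effort-in slot at J1)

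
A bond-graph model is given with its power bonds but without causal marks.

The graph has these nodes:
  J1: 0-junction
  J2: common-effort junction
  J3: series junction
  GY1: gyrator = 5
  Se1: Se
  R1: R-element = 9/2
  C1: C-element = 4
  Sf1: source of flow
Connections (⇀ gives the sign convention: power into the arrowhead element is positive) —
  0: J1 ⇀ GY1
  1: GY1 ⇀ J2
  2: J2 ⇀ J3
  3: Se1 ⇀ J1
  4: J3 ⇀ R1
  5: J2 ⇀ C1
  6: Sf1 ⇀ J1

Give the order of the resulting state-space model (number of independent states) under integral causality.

b3 →J1  (Se1 fixes effort; stroke away)
b6 →Sf1  (Sf1 fixes flow; stroke at Sf1)
b0 →GY1  (J1 effort already set via bond 3)
b1 →GY1  (GY1: gyrator matches bond 0)
b5 →J2  (C1 outputs effort q/C1)
b2 →J3  (0-jn J2 has e-setter on 5)
b4 →R1  (J3 needs exactly one f-in)

1  (C1 all integral)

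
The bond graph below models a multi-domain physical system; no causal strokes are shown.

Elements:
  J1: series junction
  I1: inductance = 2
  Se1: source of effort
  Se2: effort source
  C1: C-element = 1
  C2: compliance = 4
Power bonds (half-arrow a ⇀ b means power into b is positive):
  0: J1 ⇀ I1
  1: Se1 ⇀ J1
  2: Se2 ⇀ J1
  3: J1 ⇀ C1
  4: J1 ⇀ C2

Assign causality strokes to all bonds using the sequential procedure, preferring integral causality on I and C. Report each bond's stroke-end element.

b0 stroke→I1
b1 stroke→J1
b2 stroke→J1
b3 stroke→J1
b4 stroke→J1

bond 1 stroke→J1  (Se1 (Se) sets effort on bond)
bond 2 stroke→J1  (Se2 fixes effort; stroke away)
bond 0 stroke→I1  (I1: I, integral causality)
bond 3 stroke→J1  (J1: bond 0 brought flow, rest push out)
bond 4 stroke→J1  (1-jn J1 has f-setter on 0)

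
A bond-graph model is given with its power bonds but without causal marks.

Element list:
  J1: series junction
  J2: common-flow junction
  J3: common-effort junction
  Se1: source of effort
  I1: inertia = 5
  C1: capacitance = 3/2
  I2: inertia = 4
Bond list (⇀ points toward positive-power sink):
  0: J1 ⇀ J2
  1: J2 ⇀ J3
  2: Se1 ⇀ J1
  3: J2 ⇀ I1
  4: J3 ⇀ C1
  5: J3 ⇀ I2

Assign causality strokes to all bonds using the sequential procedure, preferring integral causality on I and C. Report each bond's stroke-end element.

bond 2 |J1  (Se1 (Se) sets effort on bond)
bond 0 |J2  (closing 1-jn rule on J1)
bond 3 |I1  (I1: I, integral causality)
bond 1 |J2  (J2: bond 3 brought flow, rest push out)
bond 4 |J3  (C1 integral (e out))
bond 5 |I2  (0-jn J3 has e-setter on 4)

b0 →J2
b1 →J2
b2 →J1
b3 →I1
b4 →J3
b5 →I2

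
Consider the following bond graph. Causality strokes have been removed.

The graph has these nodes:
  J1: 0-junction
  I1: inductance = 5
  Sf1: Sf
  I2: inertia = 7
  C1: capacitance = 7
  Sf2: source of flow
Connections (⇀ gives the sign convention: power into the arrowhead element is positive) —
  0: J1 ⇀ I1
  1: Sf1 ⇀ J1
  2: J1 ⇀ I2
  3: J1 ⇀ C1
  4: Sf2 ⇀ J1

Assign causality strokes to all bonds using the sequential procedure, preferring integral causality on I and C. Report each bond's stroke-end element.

β0 stroke at I1
β1 stroke at Sf1
β2 stroke at I2
β3 stroke at J1
β4 stroke at Sf2

b1 →Sf1  (source Sf1 imposes f)
b4 →Sf2  (Sf2 (Sf) sets flow on bond)
b0 →I1  (prefer integral on I1)
b2 →I2  (I2 outputs flow p/I2)
b3 →J1  (J1: last free bond brings effort in)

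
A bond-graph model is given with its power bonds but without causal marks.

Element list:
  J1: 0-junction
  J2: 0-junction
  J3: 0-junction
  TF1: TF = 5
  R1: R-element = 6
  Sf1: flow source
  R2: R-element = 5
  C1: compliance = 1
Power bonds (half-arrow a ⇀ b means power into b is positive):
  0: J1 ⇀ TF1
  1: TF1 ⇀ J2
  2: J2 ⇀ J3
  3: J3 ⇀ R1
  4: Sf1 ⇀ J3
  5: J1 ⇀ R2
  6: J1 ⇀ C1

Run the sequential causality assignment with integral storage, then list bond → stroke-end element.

β4 →Sf1  (Sf1 fixes flow; stroke at Sf1)
β6 →J1  (C1 outputs effort q/C1)
β0 →TF1  (J1: bond 6 brought effort, rest push out)
β5 →R2  (J1 effort already set via bond 6)
β1 →J2  (TF1: transformer flips bond 0)
β2 →J3  (J2: bond 1 brought effort, rest push out)
β3 →R1  (J3: bond 2 brought effort, rest push out)

β0 |TF1
β1 |J2
β2 |J3
β3 |R1
β4 |Sf1
β5 |R2
β6 |J1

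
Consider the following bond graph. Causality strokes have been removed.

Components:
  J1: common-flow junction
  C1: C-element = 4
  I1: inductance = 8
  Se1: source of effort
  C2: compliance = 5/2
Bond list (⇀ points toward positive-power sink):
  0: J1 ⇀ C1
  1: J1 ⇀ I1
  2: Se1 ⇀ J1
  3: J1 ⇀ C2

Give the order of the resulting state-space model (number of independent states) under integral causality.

3  (C1, C2, I1 all integral)

b2 stroke at J1  (Se1: effort source, stroke at far end)
b0 stroke at J1  (C1 integral (e out))
b1 stroke at I1  (I1 integral (f out))
b3 stroke at J1  (1-jn J1 has f-setter on 1)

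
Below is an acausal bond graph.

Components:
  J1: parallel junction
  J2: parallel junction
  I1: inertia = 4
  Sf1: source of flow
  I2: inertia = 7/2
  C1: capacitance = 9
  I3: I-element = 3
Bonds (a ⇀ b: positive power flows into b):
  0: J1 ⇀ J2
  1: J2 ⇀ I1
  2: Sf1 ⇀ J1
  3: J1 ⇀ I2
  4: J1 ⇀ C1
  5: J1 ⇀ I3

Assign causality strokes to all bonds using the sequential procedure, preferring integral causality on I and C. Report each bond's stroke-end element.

#0 stroke at J2
#1 stroke at I1
#2 stroke at Sf1
#3 stroke at I2
#4 stroke at J1
#5 stroke at I3

β2 stroke→Sf1  (Sf1 (Sf) sets flow on bond)
β1 stroke→I1  (I1 integral (f out))
β0 stroke→J2  (J2: last free bond brings effort in)
β3 stroke→I2  (I2: I, integral causality)
β4 stroke→J1  (C1 outputs effort q/C1)
β5 stroke→I3  (common-e at J1 fixed by 4)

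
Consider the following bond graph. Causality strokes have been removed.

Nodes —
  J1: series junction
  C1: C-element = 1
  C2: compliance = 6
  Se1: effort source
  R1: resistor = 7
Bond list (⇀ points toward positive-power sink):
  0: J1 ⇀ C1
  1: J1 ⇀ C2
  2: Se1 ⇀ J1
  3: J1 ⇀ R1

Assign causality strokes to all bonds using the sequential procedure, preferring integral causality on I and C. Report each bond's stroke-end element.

#2 stroke→J1  (Se1: effort source, stroke at far end)
#0 stroke→J1  (prefer integral on C1)
#1 stroke→J1  (C2: C, integral causality)
#3 stroke→R1  (only one flow-in slot at J1)

b0 stroke at J1
b1 stroke at J1
b2 stroke at J1
b3 stroke at R1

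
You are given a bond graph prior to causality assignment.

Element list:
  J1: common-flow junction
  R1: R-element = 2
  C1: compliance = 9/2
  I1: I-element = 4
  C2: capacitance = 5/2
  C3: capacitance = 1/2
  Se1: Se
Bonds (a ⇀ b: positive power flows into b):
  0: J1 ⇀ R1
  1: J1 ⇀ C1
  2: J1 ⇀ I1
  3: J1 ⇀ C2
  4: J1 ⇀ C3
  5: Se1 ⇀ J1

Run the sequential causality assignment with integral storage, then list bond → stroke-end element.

bond 5 →J1  (Se1: effort source, stroke at far end)
bond 1 →J1  (C1: C, integral causality)
bond 2 →I1  (I1 outputs flow p/I1)
bond 0 →J1  (J1: bond 2 brought flow, rest push out)
bond 3 →J1  (J1: bond 2 brought flow, rest push out)
bond 4 →J1  (1-jn J1 has f-setter on 2)

bond 0 →J1
bond 1 →J1
bond 2 →I1
bond 3 →J1
bond 4 →J1
bond 5 →J1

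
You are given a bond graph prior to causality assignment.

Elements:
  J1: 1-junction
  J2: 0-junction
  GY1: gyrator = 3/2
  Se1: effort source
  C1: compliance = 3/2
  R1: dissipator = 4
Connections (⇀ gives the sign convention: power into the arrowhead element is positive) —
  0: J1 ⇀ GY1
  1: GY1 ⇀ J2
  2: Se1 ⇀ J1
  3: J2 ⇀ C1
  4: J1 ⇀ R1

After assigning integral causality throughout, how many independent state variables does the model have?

β2 |J1  (Se1 (Se) sets effort on bond)
β3 |J2  (C1 integral (e out))
β1 |GY1  (J2 effort already set via bond 3)
β0 |GY1  (GY1 both-in/both-out from 1)
β4 |J1  (J1 flow already set via bond 0)

1  (C1 all integral)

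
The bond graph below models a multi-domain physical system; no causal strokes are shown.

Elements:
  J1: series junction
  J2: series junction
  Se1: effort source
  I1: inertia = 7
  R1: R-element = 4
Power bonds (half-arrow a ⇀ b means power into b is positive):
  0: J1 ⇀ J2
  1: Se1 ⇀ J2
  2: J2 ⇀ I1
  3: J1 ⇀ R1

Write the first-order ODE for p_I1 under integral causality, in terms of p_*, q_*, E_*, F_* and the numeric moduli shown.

bond 1 stroke at J2  (Se1 (Se) sets effort on bond)
bond 2 stroke at I1  (I1: I, integral causality)
bond 0 stroke at J2  (common-f at J2 fixed by 2)
bond 3 stroke at J1  (J1: bond 0 brought flow, rest push out)

dp_I1/dt = E_Se1 - 4*p_I1/7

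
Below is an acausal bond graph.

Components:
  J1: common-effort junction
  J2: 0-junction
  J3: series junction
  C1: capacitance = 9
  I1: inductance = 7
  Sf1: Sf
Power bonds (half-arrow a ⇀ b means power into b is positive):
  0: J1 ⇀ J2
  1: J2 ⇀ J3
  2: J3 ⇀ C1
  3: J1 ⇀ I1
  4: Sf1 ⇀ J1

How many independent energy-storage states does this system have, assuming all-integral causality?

2  (C1, I1 all integral)

bond 4 |Sf1  (Sf1 fixes flow; stroke at Sf1)
bond 2 |J3  (C1: C, integral causality)
bond 1 |J2  (J3 needs exactly one f-in)
bond 0 |J1  (common-e at J2 fixed by 1)
bond 3 |I1  (0-jn J1 has e-setter on 0)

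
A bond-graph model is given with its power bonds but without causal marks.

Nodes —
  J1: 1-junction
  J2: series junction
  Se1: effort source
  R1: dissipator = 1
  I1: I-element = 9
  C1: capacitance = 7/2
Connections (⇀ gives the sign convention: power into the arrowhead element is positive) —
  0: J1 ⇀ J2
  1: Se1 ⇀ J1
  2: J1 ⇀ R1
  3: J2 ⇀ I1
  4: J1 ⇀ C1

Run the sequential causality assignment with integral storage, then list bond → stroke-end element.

bond 1 |J1  (Se1 (Se) sets effort on bond)
bond 3 |I1  (prefer integral on I1)
bond 0 |J2  (J2 flow already set via bond 3)
bond 2 |J1  (J1 flow already set via bond 0)
bond 4 |J1  (J1: bond 0 brought flow, rest push out)

bond 0 |J2
bond 1 |J1
bond 2 |J1
bond 3 |I1
bond 4 |J1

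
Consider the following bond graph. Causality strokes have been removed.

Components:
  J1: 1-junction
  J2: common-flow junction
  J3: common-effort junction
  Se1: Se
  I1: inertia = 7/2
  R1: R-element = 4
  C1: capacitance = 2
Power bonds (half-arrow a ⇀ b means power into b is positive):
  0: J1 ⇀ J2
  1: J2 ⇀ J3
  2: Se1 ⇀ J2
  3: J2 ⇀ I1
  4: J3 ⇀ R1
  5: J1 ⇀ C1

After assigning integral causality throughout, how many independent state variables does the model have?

b2 →J2  (Se1: effort source, stroke at far end)
b3 →I1  (I1: I, integral causality)
b0 →J2  (common-f at J2 fixed by 3)
b1 →J2  (common-f at J2 fixed by 3)
b4 →J3  (J3: last free bond brings effort in)
b5 →J1  (1-jn J1 has f-setter on 0)

2  (C1, I1 all integral)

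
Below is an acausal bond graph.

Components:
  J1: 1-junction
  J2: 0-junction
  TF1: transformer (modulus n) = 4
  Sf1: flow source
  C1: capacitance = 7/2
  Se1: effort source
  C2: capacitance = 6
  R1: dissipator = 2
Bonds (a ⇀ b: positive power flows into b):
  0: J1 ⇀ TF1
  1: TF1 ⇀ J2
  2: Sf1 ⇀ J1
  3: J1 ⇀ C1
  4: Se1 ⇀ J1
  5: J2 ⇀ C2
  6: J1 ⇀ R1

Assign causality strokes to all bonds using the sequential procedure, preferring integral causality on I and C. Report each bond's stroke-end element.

β2 stroke at Sf1  (Sf1 (Sf) sets flow on bond)
β4 stroke at J1  (source Se1 imposes e)
β0 stroke at J1  (1-jn J1 has f-setter on 2)
β3 stroke at J1  (J1: bond 2 brought flow, rest push out)
β6 stroke at J1  (J1 flow already set via bond 2)
β1 stroke at TF1  (TF1 one-in-one-out from 0)
β5 stroke at J2  (J2: last free bond brings effort in)

β0 stroke→J1
β1 stroke→TF1
β2 stroke→Sf1
β3 stroke→J1
β4 stroke→J1
β5 stroke→J2
β6 stroke→J1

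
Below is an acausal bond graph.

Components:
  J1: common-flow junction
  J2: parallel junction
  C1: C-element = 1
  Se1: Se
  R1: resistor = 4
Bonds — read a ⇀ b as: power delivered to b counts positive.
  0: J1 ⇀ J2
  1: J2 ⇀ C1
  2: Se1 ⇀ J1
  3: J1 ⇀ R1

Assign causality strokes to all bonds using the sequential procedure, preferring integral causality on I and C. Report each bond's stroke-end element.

#0 |J1
#1 |J2
#2 |J1
#3 |R1

β2 →J1  (Se1 (Se) sets effort on bond)
β1 →J2  (C1: C, integral causality)
β0 →J1  (0-jn J2 has e-setter on 1)
β3 →R1  (only one flow-in slot at J1)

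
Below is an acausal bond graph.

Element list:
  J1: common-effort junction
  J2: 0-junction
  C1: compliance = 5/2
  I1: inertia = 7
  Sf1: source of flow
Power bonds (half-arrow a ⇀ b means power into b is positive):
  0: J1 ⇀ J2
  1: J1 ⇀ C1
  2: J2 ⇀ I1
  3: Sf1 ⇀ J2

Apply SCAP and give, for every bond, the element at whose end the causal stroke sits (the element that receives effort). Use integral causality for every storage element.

β3 |Sf1  (source Sf1 imposes f)
β1 |J1  (C1: C, integral causality)
β0 |J2  (J1 effort already set via bond 1)
β2 |I1  (0-jn J2 has e-setter on 0)

#0 |J2
#1 |J1
#2 |I1
#3 |Sf1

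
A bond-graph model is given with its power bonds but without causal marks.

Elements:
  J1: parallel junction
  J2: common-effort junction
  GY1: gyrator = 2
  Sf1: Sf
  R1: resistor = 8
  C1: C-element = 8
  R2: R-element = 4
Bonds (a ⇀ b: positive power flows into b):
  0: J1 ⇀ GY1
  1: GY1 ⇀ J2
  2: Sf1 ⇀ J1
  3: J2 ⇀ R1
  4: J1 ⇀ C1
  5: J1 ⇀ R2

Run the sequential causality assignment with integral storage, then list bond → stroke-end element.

#0 |GY1
#1 |GY1
#2 |Sf1
#3 |J2
#4 |J1
#5 |R2

#2 stroke→Sf1  (source Sf1 imposes f)
#4 stroke→J1  (C1 outputs effort q/C1)
#0 stroke→GY1  (0-jn J1 has e-setter on 4)
#5 stroke→R2  (J1: bond 4 brought effort, rest push out)
#1 stroke→GY1  (through GY1, causality inverts; strokes same side of GY1)
#3 stroke→J2  (only one effort-in slot at J2)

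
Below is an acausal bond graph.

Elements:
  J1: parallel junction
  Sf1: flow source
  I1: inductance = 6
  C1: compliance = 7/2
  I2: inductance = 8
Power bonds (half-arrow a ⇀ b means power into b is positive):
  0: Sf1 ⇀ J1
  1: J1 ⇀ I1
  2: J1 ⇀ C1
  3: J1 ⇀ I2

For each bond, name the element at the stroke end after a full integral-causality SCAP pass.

β0 stroke→Sf1  (Sf1 (Sf) sets flow on bond)
β1 stroke→I1  (prefer integral on I1)
β2 stroke→J1  (C1 integral (e out))
β3 stroke→I2  (common-e at J1 fixed by 2)

bond 0 stroke→Sf1
bond 1 stroke→I1
bond 2 stroke→J1
bond 3 stroke→I2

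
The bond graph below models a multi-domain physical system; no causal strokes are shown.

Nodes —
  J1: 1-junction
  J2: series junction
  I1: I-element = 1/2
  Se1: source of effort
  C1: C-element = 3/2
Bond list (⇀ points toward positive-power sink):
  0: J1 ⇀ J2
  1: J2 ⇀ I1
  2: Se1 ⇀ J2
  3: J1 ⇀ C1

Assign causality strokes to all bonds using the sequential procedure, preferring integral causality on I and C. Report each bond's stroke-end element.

bond 2 |J2  (Se1: effort source, stroke at far end)
bond 1 |I1  (I1 outputs flow p/I1)
bond 0 |J2  (1-jn J2 has f-setter on 1)
bond 3 |J1  (common-f at J1 fixed by 0)

#0 stroke at J2
#1 stroke at I1
#2 stroke at J2
#3 stroke at J1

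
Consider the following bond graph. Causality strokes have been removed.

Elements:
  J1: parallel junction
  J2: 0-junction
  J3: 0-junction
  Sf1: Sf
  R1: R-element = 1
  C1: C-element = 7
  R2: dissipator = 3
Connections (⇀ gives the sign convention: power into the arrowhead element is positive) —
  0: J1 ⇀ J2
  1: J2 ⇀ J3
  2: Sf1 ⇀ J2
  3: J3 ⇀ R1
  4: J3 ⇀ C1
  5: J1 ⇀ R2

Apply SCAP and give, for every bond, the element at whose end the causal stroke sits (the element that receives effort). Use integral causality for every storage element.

b2 stroke at Sf1  (Sf1 fixes flow; stroke at Sf1)
b4 stroke at J3  (C1: C, integral causality)
b1 stroke at J2  (common-e at J3 fixed by 4)
b3 stroke at R1  (J3 effort already set via bond 4)
b0 stroke at J1  (J2: bond 1 brought effort, rest push out)
b5 stroke at R2  (J1 effort already set via bond 0)

b0 →J1
b1 →J2
b2 →Sf1
b3 →R1
b4 →J3
b5 →R2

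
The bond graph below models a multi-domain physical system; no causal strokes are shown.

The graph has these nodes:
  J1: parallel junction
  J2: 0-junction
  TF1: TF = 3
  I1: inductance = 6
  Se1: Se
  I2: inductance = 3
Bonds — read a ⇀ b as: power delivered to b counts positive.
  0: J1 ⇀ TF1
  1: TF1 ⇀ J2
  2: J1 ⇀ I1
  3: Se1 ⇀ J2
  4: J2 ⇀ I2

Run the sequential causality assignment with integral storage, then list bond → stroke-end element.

bond 0 |J1
bond 1 |TF1
bond 2 |I1
bond 3 |J2
bond 4 |I2

#3 stroke→J2  (Se1: effort source, stroke at far end)
#1 stroke→TF1  (0-jn J2 has e-setter on 3)
#4 stroke→I2  (J2: bond 3 brought effort, rest push out)
#0 stroke→J1  (TF1: transformer flips bond 1)
#2 stroke→I1  (common-e at J1 fixed by 0)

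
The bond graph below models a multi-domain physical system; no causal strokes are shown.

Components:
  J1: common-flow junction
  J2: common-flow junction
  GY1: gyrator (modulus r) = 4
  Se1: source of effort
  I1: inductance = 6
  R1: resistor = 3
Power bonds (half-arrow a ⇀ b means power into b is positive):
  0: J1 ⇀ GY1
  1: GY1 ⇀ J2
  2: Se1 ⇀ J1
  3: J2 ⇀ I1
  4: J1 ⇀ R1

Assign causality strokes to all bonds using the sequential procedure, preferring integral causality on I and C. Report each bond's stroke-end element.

β0 stroke→J1
β1 stroke→J2
β2 stroke→J1
β3 stroke→I1
β4 stroke→R1

β2 stroke→J1  (Se1: effort source, stroke at far end)
β3 stroke→I1  (prefer integral on I1)
β1 stroke→J2  (J2 flow already set via bond 3)
β0 stroke→J1  (GY GY1: same side as bond 1)
β4 stroke→R1  (closing 1-jn rule on J1)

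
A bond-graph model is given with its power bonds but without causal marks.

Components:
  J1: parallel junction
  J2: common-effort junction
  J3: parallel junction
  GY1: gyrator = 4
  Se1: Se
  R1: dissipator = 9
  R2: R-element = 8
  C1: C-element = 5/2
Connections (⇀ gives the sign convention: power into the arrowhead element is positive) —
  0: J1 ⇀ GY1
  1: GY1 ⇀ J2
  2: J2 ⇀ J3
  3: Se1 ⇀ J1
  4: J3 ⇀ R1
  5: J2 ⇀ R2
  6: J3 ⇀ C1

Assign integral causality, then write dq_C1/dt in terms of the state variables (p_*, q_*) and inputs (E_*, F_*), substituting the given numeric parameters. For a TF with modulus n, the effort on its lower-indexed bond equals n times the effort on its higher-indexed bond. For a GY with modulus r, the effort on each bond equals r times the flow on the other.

dq_C1/dt = E_Se1/4 - 17*q_C1/180

bond 3 |J1  (source Se1 imposes e)
bond 0 |GY1  (common-e at J1 fixed by 3)
bond 1 |GY1  (GY1 both-in/both-out from 0)
bond 6 |J3  (C1 integral (e out))
bond 2 |J2  (0-jn J3 has e-setter on 6)
bond 4 |R1  (J3: bond 6 brought effort, rest push out)
bond 5 |R2  (J2 effort already set via bond 2)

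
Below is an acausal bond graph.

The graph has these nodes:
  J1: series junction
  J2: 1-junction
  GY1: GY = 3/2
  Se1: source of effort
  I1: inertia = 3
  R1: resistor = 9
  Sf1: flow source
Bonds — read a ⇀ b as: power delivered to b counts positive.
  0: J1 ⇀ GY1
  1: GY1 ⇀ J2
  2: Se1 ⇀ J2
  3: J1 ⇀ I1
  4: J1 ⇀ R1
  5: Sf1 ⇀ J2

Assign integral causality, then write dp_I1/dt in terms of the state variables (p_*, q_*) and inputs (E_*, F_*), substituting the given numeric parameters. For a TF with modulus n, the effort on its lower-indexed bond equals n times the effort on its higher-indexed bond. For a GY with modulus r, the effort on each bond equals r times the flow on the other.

dp_I1/dt = -3*F_Sf1/2 - 3*p_I1

bond 2 →J2  (Se1 fixes effort; stroke away)
bond 5 →Sf1  (Sf1 fixes flow; stroke at Sf1)
bond 1 →J2  (common-f at J2 fixed by 5)
bond 0 →J1  (through GY1, causality inverts; strokes same side of GY1)
bond 3 →I1  (I1: I, integral causality)
bond 4 →J1  (common-f at J1 fixed by 3)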